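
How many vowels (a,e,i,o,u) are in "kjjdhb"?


Input: kjjdhb
Checking each character:
  'k' at position 0: consonant
  'j' at position 1: consonant
  'j' at position 2: consonant
  'd' at position 3: consonant
  'h' at position 4: consonant
  'b' at position 5: consonant
Total vowels: 0

0


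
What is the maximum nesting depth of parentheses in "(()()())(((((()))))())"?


Input: "(()()())(((((()))))())"
Tracking depth:
  Position 0 '(': depth becomes 1
  Position 1 '(': depth becomes 2
  Position 2 ')': depth becomes 1
  Position 3 '(': depth becomes 2
  Position 4 ')': depth becomes 1
  Position 5 '(': depth becomes 2
  Position 6 ')': depth becomes 1
  Position 7 ')': depth becomes 0
  Position 8 '(': depth becomes 1
  Position 9 '(': depth becomes 2
  Position 10 '(': depth becomes 3
  Position 11 '(': depth becomes 4
  Position 12 '(': depth becomes 5
  Position 13 '(': depth becomes 6
  Position 14 ')': depth becomes 5
  Position 15 ')': depth becomes 4
  Position 16 ')': depth becomes 3
  Position 17 ')': depth becomes 2
  Position 18 ')': depth becomes 1
  Position 19 '(': depth becomes 2
  Position 20 ')': depth becomes 1
  Position 21 ')': depth becomes 0
Maximum depth reached: 6

6


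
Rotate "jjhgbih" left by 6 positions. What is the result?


Input: "jjhgbih", rotate left by 6
First 6 characters: "jjhgbi"
Remaining characters: "h"
Concatenate remaining + first: "h" + "jjhgbi" = "hjjhgbi"

hjjhgbi


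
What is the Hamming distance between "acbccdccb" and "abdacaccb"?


Comparing "acbccdccb" and "abdacaccb" position by position:
  Position 0: 'a' vs 'a' => same
  Position 1: 'c' vs 'b' => differ
  Position 2: 'b' vs 'd' => differ
  Position 3: 'c' vs 'a' => differ
  Position 4: 'c' vs 'c' => same
  Position 5: 'd' vs 'a' => differ
  Position 6: 'c' vs 'c' => same
  Position 7: 'c' vs 'c' => same
  Position 8: 'b' vs 'b' => same
Total differences (Hamming distance): 4

4


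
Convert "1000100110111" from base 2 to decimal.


Input: "1000100110111" in base 2
Positional expansion:
  Digit '1' (value 1) x 2^12 = 4096
  Digit '0' (value 0) x 2^11 = 0
  Digit '0' (value 0) x 2^10 = 0
  Digit '0' (value 0) x 2^9 = 0
  Digit '1' (value 1) x 2^8 = 256
  Digit '0' (value 0) x 2^7 = 0
  Digit '0' (value 0) x 2^6 = 0
  Digit '1' (value 1) x 2^5 = 32
  Digit '1' (value 1) x 2^4 = 16
  Digit '0' (value 0) x 2^3 = 0
  Digit '1' (value 1) x 2^2 = 4
  Digit '1' (value 1) x 2^1 = 2
  Digit '1' (value 1) x 2^0 = 1
Sum = 4407

4407


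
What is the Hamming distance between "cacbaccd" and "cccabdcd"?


Comparing "cacbaccd" and "cccabdcd" position by position:
  Position 0: 'c' vs 'c' => same
  Position 1: 'a' vs 'c' => differ
  Position 2: 'c' vs 'c' => same
  Position 3: 'b' vs 'a' => differ
  Position 4: 'a' vs 'b' => differ
  Position 5: 'c' vs 'd' => differ
  Position 6: 'c' vs 'c' => same
  Position 7: 'd' vs 'd' => same
Total differences (Hamming distance): 4

4


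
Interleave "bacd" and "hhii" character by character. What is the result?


Interleaving "bacd" and "hhii":
  Position 0: 'b' from first, 'h' from second => "bh"
  Position 1: 'a' from first, 'h' from second => "ah"
  Position 2: 'c' from first, 'i' from second => "ci"
  Position 3: 'd' from first, 'i' from second => "di"
Result: bhahcidi

bhahcidi


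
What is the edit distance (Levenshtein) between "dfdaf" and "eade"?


Computing edit distance: "dfdaf" -> "eade"
DP table:
           e    a    d    e
      0    1    2    3    4
  d   1    1    2    2    3
  f   2    2    2    3    3
  d   3    3    3    2    3
  a   4    4    3    3    3
  f   5    5    4    4    4
Edit distance = dp[5][4] = 4

4


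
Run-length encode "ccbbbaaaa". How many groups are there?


Input: ccbbbaaaa
Scanning for consecutive runs:
  Group 1: 'c' x 2 (positions 0-1)
  Group 2: 'b' x 3 (positions 2-4)
  Group 3: 'a' x 4 (positions 5-8)
Total groups: 3

3


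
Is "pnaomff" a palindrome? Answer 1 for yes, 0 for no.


Input: pnaomff
Reversed: ffmoanp
  Compare pos 0 ('p') with pos 6 ('f'): MISMATCH
  Compare pos 1 ('n') with pos 5 ('f'): MISMATCH
  Compare pos 2 ('a') with pos 4 ('m'): MISMATCH
Result: not a palindrome

0


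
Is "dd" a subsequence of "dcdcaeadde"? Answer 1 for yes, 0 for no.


Check if "dd" is a subsequence of "dcdcaeadde"
Greedy scan:
  Position 0 ('d'): matches sub[0] = 'd'
  Position 1 ('c'): no match needed
  Position 2 ('d'): matches sub[1] = 'd'
  Position 3 ('c'): no match needed
  Position 4 ('a'): no match needed
  Position 5 ('e'): no match needed
  Position 6 ('a'): no match needed
  Position 7 ('d'): no match needed
  Position 8 ('d'): no match needed
  Position 9 ('e'): no match needed
All 2 characters matched => is a subsequence

1


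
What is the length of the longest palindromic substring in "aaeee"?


Input: "aaeee"
Checking substrings for palindromes:
  [2:5] "eee" (len 3) => palindrome
  [0:2] "aa" (len 2) => palindrome
  [2:4] "ee" (len 2) => palindrome
  [3:5] "ee" (len 2) => palindrome
Longest palindromic substring: "eee" with length 3

3


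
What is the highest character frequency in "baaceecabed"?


Input: baaceecabed
Character counts:
  'a': 3
  'b': 2
  'c': 2
  'd': 1
  'e': 3
Maximum frequency: 3

3


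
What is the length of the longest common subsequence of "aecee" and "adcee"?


LCS of "aecee" and "adcee"
DP table:
           a    d    c    e    e
      0    0    0    0    0    0
  a   0    1    1    1    1    1
  e   0    1    1    1    2    2
  c   0    1    1    2    2    2
  e   0    1    1    2    3    3
  e   0    1    1    2    3    4
LCS length = dp[5][5] = 4

4


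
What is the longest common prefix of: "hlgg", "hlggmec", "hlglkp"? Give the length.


Words: hlgg, hlggmec, hlglkp
  Position 0: all 'h' => match
  Position 1: all 'l' => match
  Position 2: all 'g' => match
  Position 3: ('g', 'g', 'l') => mismatch, stop
LCP = "hlg" (length 3)

3


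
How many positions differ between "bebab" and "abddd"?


Comparing "bebab" and "abddd" position by position:
  Position 0: 'b' vs 'a' => DIFFER
  Position 1: 'e' vs 'b' => DIFFER
  Position 2: 'b' vs 'd' => DIFFER
  Position 3: 'a' vs 'd' => DIFFER
  Position 4: 'b' vs 'd' => DIFFER
Positions that differ: 5

5


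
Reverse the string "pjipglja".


Input: pjipglja
Reading characters right to left:
  Position 7: 'a'
  Position 6: 'j'
  Position 5: 'l'
  Position 4: 'g'
  Position 3: 'p'
  Position 2: 'i'
  Position 1: 'j'
  Position 0: 'p'
Reversed: ajlgpijp

ajlgpijp


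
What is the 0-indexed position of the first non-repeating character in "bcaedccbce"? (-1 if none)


Input: bcaedccbce
Character frequencies:
  'a': 1
  'b': 2
  'c': 4
  'd': 1
  'e': 2
Scanning left to right for freq == 1:
  Position 0 ('b'): freq=2, skip
  Position 1 ('c'): freq=4, skip
  Position 2 ('a'): unique! => answer = 2

2


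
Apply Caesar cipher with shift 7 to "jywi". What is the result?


Caesar cipher: shift "jywi" by 7
  'j' (pos 9) + 7 = pos 16 = 'q'
  'y' (pos 24) + 7 = pos 5 = 'f'
  'w' (pos 22) + 7 = pos 3 = 'd'
  'i' (pos 8) + 7 = pos 15 = 'p'
Result: qfdp

qfdp


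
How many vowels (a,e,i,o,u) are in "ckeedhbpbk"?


Input: ckeedhbpbk
Checking each character:
  'c' at position 0: consonant
  'k' at position 1: consonant
  'e' at position 2: vowel (running total: 1)
  'e' at position 3: vowel (running total: 2)
  'd' at position 4: consonant
  'h' at position 5: consonant
  'b' at position 6: consonant
  'p' at position 7: consonant
  'b' at position 8: consonant
  'k' at position 9: consonant
Total vowels: 2

2


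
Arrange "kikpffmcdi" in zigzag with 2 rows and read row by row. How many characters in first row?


Zigzag "kikpffmcdi" into 2 rows:
Placing characters:
  'k' => row 0
  'i' => row 1
  'k' => row 0
  'p' => row 1
  'f' => row 0
  'f' => row 1
  'm' => row 0
  'c' => row 1
  'd' => row 0
  'i' => row 1
Rows:
  Row 0: "kkfmd"
  Row 1: "ipfci"
First row length: 5

5


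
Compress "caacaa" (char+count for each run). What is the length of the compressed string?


Input: caacaa
Runs:
  'c' x 1 => "c1"
  'a' x 2 => "a2"
  'c' x 1 => "c1"
  'a' x 2 => "a2"
Compressed: "c1a2c1a2"
Compressed length: 8

8


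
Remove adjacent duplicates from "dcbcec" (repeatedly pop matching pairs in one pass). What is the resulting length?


Input: dcbcec
Stack-based adjacent duplicate removal:
  Read 'd': push. Stack: d
  Read 'c': push. Stack: dc
  Read 'b': push. Stack: dcb
  Read 'c': push. Stack: dcbc
  Read 'e': push. Stack: dcbce
  Read 'c': push. Stack: dcbcec
Final stack: "dcbcec" (length 6)

6


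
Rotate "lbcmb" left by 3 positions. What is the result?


Input: "lbcmb", rotate left by 3
First 3 characters: "lbc"
Remaining characters: "mb"
Concatenate remaining + first: "mb" + "lbc" = "mblbc"

mblbc


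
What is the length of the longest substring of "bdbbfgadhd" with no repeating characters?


Input: "bdbbfgadhd"
Sliding window (track last position of each char):
  Position 0 ('b'): window [0,0] length 1 -- new best
  Position 1 ('d'): window [0,1] length 2 -- new best
  Position 2 ('b'): repeat (last at 0), move window start to 1
  Position 2 ('b'): window [1,2] length 2
  Position 3 ('b'): repeat (last at 2), move window start to 3
  Position 3 ('b'): window [3,3] length 1
  Position 4 ('f'): window [3,4] length 2
  Position 5 ('g'): window [3,5] length 3 -- new best
  Position 6 ('a'): window [3,6] length 4 -- new best
  Position 7 ('d'): window [3,7] length 5 -- new best
  Position 8 ('h'): window [3,8] length 6 -- new best
  Position 9 ('d'): repeat (last at 7), move window start to 8
  Position 9 ('d'): window [8,9] length 2
Longest substring with no repeats: "bfgadh" with length 6

6


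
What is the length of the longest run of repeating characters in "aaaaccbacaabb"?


Input: "aaaaccbacaabb"
Scanning for longest run:
  Position 1 ('a'): continues run of 'a', length=2
  Position 2 ('a'): continues run of 'a', length=3
  Position 3 ('a'): continues run of 'a', length=4
  Position 4 ('c'): new char, reset run to 1
  Position 5 ('c'): continues run of 'c', length=2
  Position 6 ('b'): new char, reset run to 1
  Position 7 ('a'): new char, reset run to 1
  Position 8 ('c'): new char, reset run to 1
  Position 9 ('a'): new char, reset run to 1
  Position 10 ('a'): continues run of 'a', length=2
  Position 11 ('b'): new char, reset run to 1
  Position 12 ('b'): continues run of 'b', length=2
Longest run: 'a' with length 4

4


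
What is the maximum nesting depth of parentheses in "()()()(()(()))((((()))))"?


Input: "()()()(()(()))((((()))))"
Tracking depth:
  Position 0 '(': depth becomes 1
  Position 1 ')': depth becomes 0
  Position 2 '(': depth becomes 1
  Position 3 ')': depth becomes 0
  Position 4 '(': depth becomes 1
  Position 5 ')': depth becomes 0
  Position 6 '(': depth becomes 1
  Position 7 '(': depth becomes 2
  Position 8 ')': depth becomes 1
  Position 9 '(': depth becomes 2
  Position 10 '(': depth becomes 3
  Position 11 ')': depth becomes 2
  Position 12 ')': depth becomes 1
  Position 13 ')': depth becomes 0
  Position 14 '(': depth becomes 1
  Position 15 '(': depth becomes 2
  Position 16 '(': depth becomes 3
  Position 17 '(': depth becomes 4
  Position 18 '(': depth becomes 5
  Position 19 ')': depth becomes 4
  Position 20 ')': depth becomes 3
  Position 21 ')': depth becomes 2
  Position 22 ')': depth becomes 1
  Position 23 ')': depth becomes 0
Maximum depth reached: 5

5


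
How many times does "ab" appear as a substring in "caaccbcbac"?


Searching for "ab" in "caaccbcbac"
Scanning each position:
  Position 0: "ca" => no
  Position 1: "aa" => no
  Position 2: "ac" => no
  Position 3: "cc" => no
  Position 4: "cb" => no
  Position 5: "bc" => no
  Position 6: "cb" => no
  Position 7: "ba" => no
  Position 8: "ac" => no
Total occurrences: 0

0


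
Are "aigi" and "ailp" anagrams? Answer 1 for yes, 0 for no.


Strings: "aigi", "ailp"
Sorted first:  agii
Sorted second: ailp
Differ at position 1: 'g' vs 'i' => not anagrams

0


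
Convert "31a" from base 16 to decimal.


Input: "31a" in base 16
Positional expansion:
  Digit '3' (value 3) x 16^2 = 768
  Digit '1' (value 1) x 16^1 = 16
  Digit 'a' (value 10) x 16^0 = 10
Sum = 794

794


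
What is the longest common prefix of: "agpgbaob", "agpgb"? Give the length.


Words: agpgbaob, agpgb
  Position 0: all 'a' => match
  Position 1: all 'g' => match
  Position 2: all 'p' => match
  Position 3: all 'g' => match
  Position 4: all 'b' => match
LCP = "agpgb" (length 5)

5


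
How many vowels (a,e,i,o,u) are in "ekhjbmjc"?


Input: ekhjbmjc
Checking each character:
  'e' at position 0: vowel (running total: 1)
  'k' at position 1: consonant
  'h' at position 2: consonant
  'j' at position 3: consonant
  'b' at position 4: consonant
  'm' at position 5: consonant
  'j' at position 6: consonant
  'c' at position 7: consonant
Total vowels: 1

1


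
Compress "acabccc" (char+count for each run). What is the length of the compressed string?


Input: acabccc
Runs:
  'a' x 1 => "a1"
  'c' x 1 => "c1"
  'a' x 1 => "a1"
  'b' x 1 => "b1"
  'c' x 3 => "c3"
Compressed: "a1c1a1b1c3"
Compressed length: 10

10


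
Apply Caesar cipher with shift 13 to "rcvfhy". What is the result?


Caesar cipher: shift "rcvfhy" by 13
  'r' (pos 17) + 13 = pos 4 = 'e'
  'c' (pos 2) + 13 = pos 15 = 'p'
  'v' (pos 21) + 13 = pos 8 = 'i'
  'f' (pos 5) + 13 = pos 18 = 's'
  'h' (pos 7) + 13 = pos 20 = 'u'
  'y' (pos 24) + 13 = pos 11 = 'l'
Result: episul

episul


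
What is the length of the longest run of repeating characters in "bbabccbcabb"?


Input: "bbabccbcabb"
Scanning for longest run:
  Position 1 ('b'): continues run of 'b', length=2
  Position 2 ('a'): new char, reset run to 1
  Position 3 ('b'): new char, reset run to 1
  Position 4 ('c'): new char, reset run to 1
  Position 5 ('c'): continues run of 'c', length=2
  Position 6 ('b'): new char, reset run to 1
  Position 7 ('c'): new char, reset run to 1
  Position 8 ('a'): new char, reset run to 1
  Position 9 ('b'): new char, reset run to 1
  Position 10 ('b'): continues run of 'b', length=2
Longest run: 'b' with length 2

2


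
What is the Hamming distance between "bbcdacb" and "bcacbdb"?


Comparing "bbcdacb" and "bcacbdb" position by position:
  Position 0: 'b' vs 'b' => same
  Position 1: 'b' vs 'c' => differ
  Position 2: 'c' vs 'a' => differ
  Position 3: 'd' vs 'c' => differ
  Position 4: 'a' vs 'b' => differ
  Position 5: 'c' vs 'd' => differ
  Position 6: 'b' vs 'b' => same
Total differences (Hamming distance): 5

5


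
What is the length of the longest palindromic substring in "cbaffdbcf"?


Input: "cbaffdbcf"
Checking substrings for palindromes:
  [3:5] "ff" (len 2) => palindrome
Longest palindromic substring: "ff" with length 2

2


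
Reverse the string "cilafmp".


Input: cilafmp
Reading characters right to left:
  Position 6: 'p'
  Position 5: 'm'
  Position 4: 'f'
  Position 3: 'a'
  Position 2: 'l'
  Position 1: 'i'
  Position 0: 'c'
Reversed: pmfalic

pmfalic


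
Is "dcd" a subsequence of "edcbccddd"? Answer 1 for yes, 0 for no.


Check if "dcd" is a subsequence of "edcbccddd"
Greedy scan:
  Position 0 ('e'): no match needed
  Position 1 ('d'): matches sub[0] = 'd'
  Position 2 ('c'): matches sub[1] = 'c'
  Position 3 ('b'): no match needed
  Position 4 ('c'): no match needed
  Position 5 ('c'): no match needed
  Position 6 ('d'): matches sub[2] = 'd'
  Position 7 ('d'): no match needed
  Position 8 ('d'): no match needed
All 3 characters matched => is a subsequence

1


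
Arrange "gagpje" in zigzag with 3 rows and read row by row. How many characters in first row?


Zigzag "gagpje" into 3 rows:
Placing characters:
  'g' => row 0
  'a' => row 1
  'g' => row 2
  'p' => row 1
  'j' => row 0
  'e' => row 1
Rows:
  Row 0: "gj"
  Row 1: "ape"
  Row 2: "g"
First row length: 2

2


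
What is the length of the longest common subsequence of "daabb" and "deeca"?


LCS of "daabb" and "deeca"
DP table:
           d    e    e    c    a
      0    0    0    0    0    0
  d   0    1    1    1    1    1
  a   0    1    1    1    1    2
  a   0    1    1    1    1    2
  b   0    1    1    1    1    2
  b   0    1    1    1    1    2
LCS length = dp[5][5] = 2

2


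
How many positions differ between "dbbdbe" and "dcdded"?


Comparing "dbbdbe" and "dcdded" position by position:
  Position 0: 'd' vs 'd' => same
  Position 1: 'b' vs 'c' => DIFFER
  Position 2: 'b' vs 'd' => DIFFER
  Position 3: 'd' vs 'd' => same
  Position 4: 'b' vs 'e' => DIFFER
  Position 5: 'e' vs 'd' => DIFFER
Positions that differ: 4

4


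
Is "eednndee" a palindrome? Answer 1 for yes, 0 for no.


Input: eednndee
Reversed: eednndee
  Compare pos 0 ('e') with pos 7 ('e'): match
  Compare pos 1 ('e') with pos 6 ('e'): match
  Compare pos 2 ('d') with pos 5 ('d'): match
  Compare pos 3 ('n') with pos 4 ('n'): match
Result: palindrome

1


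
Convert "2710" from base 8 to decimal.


Input: "2710" in base 8
Positional expansion:
  Digit '2' (value 2) x 8^3 = 1024
  Digit '7' (value 7) x 8^2 = 448
  Digit '1' (value 1) x 8^1 = 8
  Digit '0' (value 0) x 8^0 = 0
Sum = 1480

1480


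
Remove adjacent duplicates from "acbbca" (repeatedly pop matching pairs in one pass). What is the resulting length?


Input: acbbca
Stack-based adjacent duplicate removal:
  Read 'a': push. Stack: a
  Read 'c': push. Stack: ac
  Read 'b': push. Stack: acb
  Read 'b': matches stack top 'b' => pop. Stack: ac
  Read 'c': matches stack top 'c' => pop. Stack: a
  Read 'a': matches stack top 'a' => pop. Stack: (empty)
Final stack: "" (length 0)

0


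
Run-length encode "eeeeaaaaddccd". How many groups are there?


Input: eeeeaaaaddccd
Scanning for consecutive runs:
  Group 1: 'e' x 4 (positions 0-3)
  Group 2: 'a' x 4 (positions 4-7)
  Group 3: 'd' x 2 (positions 8-9)
  Group 4: 'c' x 2 (positions 10-11)
  Group 5: 'd' x 1 (positions 12-12)
Total groups: 5

5


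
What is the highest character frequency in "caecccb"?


Input: caecccb
Character counts:
  'a': 1
  'b': 1
  'c': 4
  'e': 1
Maximum frequency: 4

4


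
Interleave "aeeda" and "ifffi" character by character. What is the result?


Interleaving "aeeda" and "ifffi":
  Position 0: 'a' from first, 'i' from second => "ai"
  Position 1: 'e' from first, 'f' from second => "ef"
  Position 2: 'e' from first, 'f' from second => "ef"
  Position 3: 'd' from first, 'f' from second => "df"
  Position 4: 'a' from first, 'i' from second => "ai"
Result: aiefefdfai

aiefefdfai


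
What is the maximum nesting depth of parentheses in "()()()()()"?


Input: "()()()()()"
Tracking depth:
  Position 0 '(': depth becomes 1
  Position 1 ')': depth becomes 0
  Position 2 '(': depth becomes 1
  Position 3 ')': depth becomes 0
  Position 4 '(': depth becomes 1
  Position 5 ')': depth becomes 0
  Position 6 '(': depth becomes 1
  Position 7 ')': depth becomes 0
  Position 8 '(': depth becomes 1
  Position 9 ')': depth becomes 0
Maximum depth reached: 1

1


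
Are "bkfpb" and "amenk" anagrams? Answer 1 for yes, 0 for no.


Strings: "bkfpb", "amenk"
Sorted first:  bbfkp
Sorted second: aekmn
Differ at position 0: 'b' vs 'a' => not anagrams

0


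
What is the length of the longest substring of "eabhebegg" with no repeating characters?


Input: "eabhebegg"
Sliding window (track last position of each char):
  Position 0 ('e'): window [0,0] length 1 -- new best
  Position 1 ('a'): window [0,1] length 2 -- new best
  Position 2 ('b'): window [0,2] length 3 -- new best
  Position 3 ('h'): window [0,3] length 4 -- new best
  Position 4 ('e'): repeat (last at 0), move window start to 1
  Position 4 ('e'): window [1,4] length 4
  Position 5 ('b'): repeat (last at 2), move window start to 3
  Position 5 ('b'): window [3,5] length 3
  Position 6 ('e'): repeat (last at 4), move window start to 5
  Position 6 ('e'): window [5,6] length 2
  Position 7 ('g'): window [5,7] length 3
  Position 8 ('g'): repeat (last at 7), move window start to 8
  Position 8 ('g'): window [8,8] length 1
Longest substring with no repeats: "eabh" with length 4

4


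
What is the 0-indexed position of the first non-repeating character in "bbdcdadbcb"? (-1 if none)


Input: bbdcdadbcb
Character frequencies:
  'a': 1
  'b': 4
  'c': 2
  'd': 3
Scanning left to right for freq == 1:
  Position 0 ('b'): freq=4, skip
  Position 1 ('b'): freq=4, skip
  Position 2 ('d'): freq=3, skip
  Position 3 ('c'): freq=2, skip
  Position 4 ('d'): freq=3, skip
  Position 5 ('a'): unique! => answer = 5

5


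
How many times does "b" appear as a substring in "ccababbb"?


Searching for "b" in "ccababbb"
Scanning each position:
  Position 0: "c" => no
  Position 1: "c" => no
  Position 2: "a" => no
  Position 3: "b" => MATCH
  Position 4: "a" => no
  Position 5: "b" => MATCH
  Position 6: "b" => MATCH
  Position 7: "b" => MATCH
Total occurrences: 4

4


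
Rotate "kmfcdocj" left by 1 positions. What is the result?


Input: "kmfcdocj", rotate left by 1
First 1 characters: "k"
Remaining characters: "mfcdocj"
Concatenate remaining + first: "mfcdocj" + "k" = "mfcdocjk"

mfcdocjk


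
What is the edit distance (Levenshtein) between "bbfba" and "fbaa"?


Computing edit distance: "bbfba" -> "fbaa"
DP table:
           f    b    a    a
      0    1    2    3    4
  b   1    1    1    2    3
  b   2    2    1    2    3
  f   3    2    2    2    3
  b   4    3    2    3    3
  a   5    4    3    2    3
Edit distance = dp[5][4] = 3

3


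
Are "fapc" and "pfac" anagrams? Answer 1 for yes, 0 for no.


Strings: "fapc", "pfac"
Sorted first:  acfp
Sorted second: acfp
Sorted forms match => anagrams

1


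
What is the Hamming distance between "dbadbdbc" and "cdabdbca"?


Comparing "dbadbdbc" and "cdabdbca" position by position:
  Position 0: 'd' vs 'c' => differ
  Position 1: 'b' vs 'd' => differ
  Position 2: 'a' vs 'a' => same
  Position 3: 'd' vs 'b' => differ
  Position 4: 'b' vs 'd' => differ
  Position 5: 'd' vs 'b' => differ
  Position 6: 'b' vs 'c' => differ
  Position 7: 'c' vs 'a' => differ
Total differences (Hamming distance): 7

7


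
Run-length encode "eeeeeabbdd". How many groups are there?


Input: eeeeeabbdd
Scanning for consecutive runs:
  Group 1: 'e' x 5 (positions 0-4)
  Group 2: 'a' x 1 (positions 5-5)
  Group 3: 'b' x 2 (positions 6-7)
  Group 4: 'd' x 2 (positions 8-9)
Total groups: 4

4


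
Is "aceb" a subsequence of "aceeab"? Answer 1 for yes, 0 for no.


Check if "aceb" is a subsequence of "aceeab"
Greedy scan:
  Position 0 ('a'): matches sub[0] = 'a'
  Position 1 ('c'): matches sub[1] = 'c'
  Position 2 ('e'): matches sub[2] = 'e'
  Position 3 ('e'): no match needed
  Position 4 ('a'): no match needed
  Position 5 ('b'): matches sub[3] = 'b'
All 4 characters matched => is a subsequence

1


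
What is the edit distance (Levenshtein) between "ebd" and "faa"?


Computing edit distance: "ebd" -> "faa"
DP table:
           f    a    a
      0    1    2    3
  e   1    1    2    3
  b   2    2    2    3
  d   3    3    3    3
Edit distance = dp[3][3] = 3

3


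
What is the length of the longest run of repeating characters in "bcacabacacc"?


Input: "bcacabacacc"
Scanning for longest run:
  Position 1 ('c'): new char, reset run to 1
  Position 2 ('a'): new char, reset run to 1
  Position 3 ('c'): new char, reset run to 1
  Position 4 ('a'): new char, reset run to 1
  Position 5 ('b'): new char, reset run to 1
  Position 6 ('a'): new char, reset run to 1
  Position 7 ('c'): new char, reset run to 1
  Position 8 ('a'): new char, reset run to 1
  Position 9 ('c'): new char, reset run to 1
  Position 10 ('c'): continues run of 'c', length=2
Longest run: 'c' with length 2

2


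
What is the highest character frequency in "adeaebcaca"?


Input: adeaebcaca
Character counts:
  'a': 4
  'b': 1
  'c': 2
  'd': 1
  'e': 2
Maximum frequency: 4

4


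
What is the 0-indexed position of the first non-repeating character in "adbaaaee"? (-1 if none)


Input: adbaaaee
Character frequencies:
  'a': 4
  'b': 1
  'd': 1
  'e': 2
Scanning left to right for freq == 1:
  Position 0 ('a'): freq=4, skip
  Position 1 ('d'): unique! => answer = 1

1


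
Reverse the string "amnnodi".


Input: amnnodi
Reading characters right to left:
  Position 6: 'i'
  Position 5: 'd'
  Position 4: 'o'
  Position 3: 'n'
  Position 2: 'n'
  Position 1: 'm'
  Position 0: 'a'
Reversed: idonnma

idonnma


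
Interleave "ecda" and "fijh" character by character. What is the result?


Interleaving "ecda" and "fijh":
  Position 0: 'e' from first, 'f' from second => "ef"
  Position 1: 'c' from first, 'i' from second => "ci"
  Position 2: 'd' from first, 'j' from second => "dj"
  Position 3: 'a' from first, 'h' from second => "ah"
Result: efcidjah

efcidjah


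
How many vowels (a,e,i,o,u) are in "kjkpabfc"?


Input: kjkpabfc
Checking each character:
  'k' at position 0: consonant
  'j' at position 1: consonant
  'k' at position 2: consonant
  'p' at position 3: consonant
  'a' at position 4: vowel (running total: 1)
  'b' at position 5: consonant
  'f' at position 6: consonant
  'c' at position 7: consonant
Total vowels: 1

1


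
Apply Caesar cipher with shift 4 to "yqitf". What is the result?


Caesar cipher: shift "yqitf" by 4
  'y' (pos 24) + 4 = pos 2 = 'c'
  'q' (pos 16) + 4 = pos 20 = 'u'
  'i' (pos 8) + 4 = pos 12 = 'm'
  't' (pos 19) + 4 = pos 23 = 'x'
  'f' (pos 5) + 4 = pos 9 = 'j'
Result: cumxj

cumxj


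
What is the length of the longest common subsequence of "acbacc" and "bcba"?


LCS of "acbacc" and "bcba"
DP table:
           b    c    b    a
      0    0    0    0    0
  a   0    0    0    0    1
  c   0    0    1    1    1
  b   0    1    1    2    2
  a   0    1    1    2    3
  c   0    1    2    2    3
  c   0    1    2    2    3
LCS length = dp[6][4] = 3

3


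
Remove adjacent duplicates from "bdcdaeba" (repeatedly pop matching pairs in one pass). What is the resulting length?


Input: bdcdaeba
Stack-based adjacent duplicate removal:
  Read 'b': push. Stack: b
  Read 'd': push. Stack: bd
  Read 'c': push. Stack: bdc
  Read 'd': push. Stack: bdcd
  Read 'a': push. Stack: bdcda
  Read 'e': push. Stack: bdcdae
  Read 'b': push. Stack: bdcdaeb
  Read 'a': push. Stack: bdcdaeba
Final stack: "bdcdaeba" (length 8)

8


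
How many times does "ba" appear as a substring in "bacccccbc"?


Searching for "ba" in "bacccccbc"
Scanning each position:
  Position 0: "ba" => MATCH
  Position 1: "ac" => no
  Position 2: "cc" => no
  Position 3: "cc" => no
  Position 4: "cc" => no
  Position 5: "cc" => no
  Position 6: "cb" => no
  Position 7: "bc" => no
Total occurrences: 1

1


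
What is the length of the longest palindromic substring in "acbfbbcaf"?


Input: "acbfbbcaf"
Checking substrings for palindromes:
  [2:5] "bfb" (len 3) => palindrome
  [4:6] "bb" (len 2) => palindrome
Longest palindromic substring: "bfb" with length 3

3


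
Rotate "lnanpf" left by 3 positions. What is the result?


Input: "lnanpf", rotate left by 3
First 3 characters: "lna"
Remaining characters: "npf"
Concatenate remaining + first: "npf" + "lna" = "npflna"

npflna


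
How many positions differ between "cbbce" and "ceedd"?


Comparing "cbbce" and "ceedd" position by position:
  Position 0: 'c' vs 'c' => same
  Position 1: 'b' vs 'e' => DIFFER
  Position 2: 'b' vs 'e' => DIFFER
  Position 3: 'c' vs 'd' => DIFFER
  Position 4: 'e' vs 'd' => DIFFER
Positions that differ: 4

4


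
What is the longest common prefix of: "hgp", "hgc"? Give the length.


Words: hgp, hgc
  Position 0: all 'h' => match
  Position 1: all 'g' => match
  Position 2: ('p', 'c') => mismatch, stop
LCP = "hg" (length 2)

2


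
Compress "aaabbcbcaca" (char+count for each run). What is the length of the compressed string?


Input: aaabbcbcaca
Runs:
  'a' x 3 => "a3"
  'b' x 2 => "b2"
  'c' x 1 => "c1"
  'b' x 1 => "b1"
  'c' x 1 => "c1"
  'a' x 1 => "a1"
  'c' x 1 => "c1"
  'a' x 1 => "a1"
Compressed: "a3b2c1b1c1a1c1a1"
Compressed length: 16

16


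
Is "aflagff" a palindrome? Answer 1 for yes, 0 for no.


Input: aflagff
Reversed: ffgalfa
  Compare pos 0 ('a') with pos 6 ('f'): MISMATCH
  Compare pos 1 ('f') with pos 5 ('f'): match
  Compare pos 2 ('l') with pos 4 ('g'): MISMATCH
Result: not a palindrome

0


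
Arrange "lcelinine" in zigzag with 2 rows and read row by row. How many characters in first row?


Zigzag "lcelinine" into 2 rows:
Placing characters:
  'l' => row 0
  'c' => row 1
  'e' => row 0
  'l' => row 1
  'i' => row 0
  'n' => row 1
  'i' => row 0
  'n' => row 1
  'e' => row 0
Rows:
  Row 0: "leiie"
  Row 1: "clnn"
First row length: 5

5


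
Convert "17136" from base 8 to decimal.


Input: "17136" in base 8
Positional expansion:
  Digit '1' (value 1) x 8^4 = 4096
  Digit '7' (value 7) x 8^3 = 3584
  Digit '1' (value 1) x 8^2 = 64
  Digit '3' (value 3) x 8^1 = 24
  Digit '6' (value 6) x 8^0 = 6
Sum = 7774

7774


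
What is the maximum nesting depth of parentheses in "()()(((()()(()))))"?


Input: "()()(((()()(()))))"
Tracking depth:
  Position 0 '(': depth becomes 1
  Position 1 ')': depth becomes 0
  Position 2 '(': depth becomes 1
  Position 3 ')': depth becomes 0
  Position 4 '(': depth becomes 1
  Position 5 '(': depth becomes 2
  Position 6 '(': depth becomes 3
  Position 7 '(': depth becomes 4
  Position 8 ')': depth becomes 3
  Position 9 '(': depth becomes 4
  Position 10 ')': depth becomes 3
  Position 11 '(': depth becomes 4
  Position 12 '(': depth becomes 5
  Position 13 ')': depth becomes 4
  Position 14 ')': depth becomes 3
  Position 15 ')': depth becomes 2
  Position 16 ')': depth becomes 1
  Position 17 ')': depth becomes 0
Maximum depth reached: 5

5


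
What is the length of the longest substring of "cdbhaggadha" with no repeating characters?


Input: "cdbhaggadha"
Sliding window (track last position of each char):
  Position 0 ('c'): window [0,0] length 1 -- new best
  Position 1 ('d'): window [0,1] length 2 -- new best
  Position 2 ('b'): window [0,2] length 3 -- new best
  Position 3 ('h'): window [0,3] length 4 -- new best
  Position 4 ('a'): window [0,4] length 5 -- new best
  Position 5 ('g'): window [0,5] length 6 -- new best
  Position 6 ('g'): repeat (last at 5), move window start to 6
  Position 6 ('g'): window [6,6] length 1
  Position 7 ('a'): window [6,7] length 2
  Position 8 ('d'): window [6,8] length 3
  Position 9 ('h'): window [6,9] length 4
  Position 10 ('a'): repeat (last at 7), move window start to 8
  Position 10 ('a'): window [8,10] length 3
Longest substring with no repeats: "cdbhag" with length 6

6


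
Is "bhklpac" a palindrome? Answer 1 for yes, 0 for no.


Input: bhklpac
Reversed: caplkhb
  Compare pos 0 ('b') with pos 6 ('c'): MISMATCH
  Compare pos 1 ('h') with pos 5 ('a'): MISMATCH
  Compare pos 2 ('k') with pos 4 ('p'): MISMATCH
Result: not a palindrome

0


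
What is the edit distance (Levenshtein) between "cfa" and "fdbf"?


Computing edit distance: "cfa" -> "fdbf"
DP table:
           f    d    b    f
      0    1    2    3    4
  c   1    1    2    3    4
  f   2    1    2    3    3
  a   3    2    2    3    4
Edit distance = dp[3][4] = 4

4


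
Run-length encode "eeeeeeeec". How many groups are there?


Input: eeeeeeeec
Scanning for consecutive runs:
  Group 1: 'e' x 8 (positions 0-7)
  Group 2: 'c' x 1 (positions 8-8)
Total groups: 2

2


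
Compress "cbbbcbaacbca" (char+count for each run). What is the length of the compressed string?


Input: cbbbcbaacbca
Runs:
  'c' x 1 => "c1"
  'b' x 3 => "b3"
  'c' x 1 => "c1"
  'b' x 1 => "b1"
  'a' x 2 => "a2"
  'c' x 1 => "c1"
  'b' x 1 => "b1"
  'c' x 1 => "c1"
  'a' x 1 => "a1"
Compressed: "c1b3c1b1a2c1b1c1a1"
Compressed length: 18

18


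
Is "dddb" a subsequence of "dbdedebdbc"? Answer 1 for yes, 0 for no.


Check if "dddb" is a subsequence of "dbdedebdbc"
Greedy scan:
  Position 0 ('d'): matches sub[0] = 'd'
  Position 1 ('b'): no match needed
  Position 2 ('d'): matches sub[1] = 'd'
  Position 3 ('e'): no match needed
  Position 4 ('d'): matches sub[2] = 'd'
  Position 5 ('e'): no match needed
  Position 6 ('b'): matches sub[3] = 'b'
  Position 7 ('d'): no match needed
  Position 8 ('b'): no match needed
  Position 9 ('c'): no match needed
All 4 characters matched => is a subsequence

1


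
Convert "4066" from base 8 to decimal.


Input: "4066" in base 8
Positional expansion:
  Digit '4' (value 4) x 8^3 = 2048
  Digit '0' (value 0) x 8^2 = 0
  Digit '6' (value 6) x 8^1 = 48
  Digit '6' (value 6) x 8^0 = 6
Sum = 2102

2102


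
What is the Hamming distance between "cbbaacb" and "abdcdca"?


Comparing "cbbaacb" and "abdcdca" position by position:
  Position 0: 'c' vs 'a' => differ
  Position 1: 'b' vs 'b' => same
  Position 2: 'b' vs 'd' => differ
  Position 3: 'a' vs 'c' => differ
  Position 4: 'a' vs 'd' => differ
  Position 5: 'c' vs 'c' => same
  Position 6: 'b' vs 'a' => differ
Total differences (Hamming distance): 5

5


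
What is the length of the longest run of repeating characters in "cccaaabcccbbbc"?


Input: "cccaaabcccbbbc"
Scanning for longest run:
  Position 1 ('c'): continues run of 'c', length=2
  Position 2 ('c'): continues run of 'c', length=3
  Position 3 ('a'): new char, reset run to 1
  Position 4 ('a'): continues run of 'a', length=2
  Position 5 ('a'): continues run of 'a', length=3
  Position 6 ('b'): new char, reset run to 1
  Position 7 ('c'): new char, reset run to 1
  Position 8 ('c'): continues run of 'c', length=2
  Position 9 ('c'): continues run of 'c', length=3
  Position 10 ('b'): new char, reset run to 1
  Position 11 ('b'): continues run of 'b', length=2
  Position 12 ('b'): continues run of 'b', length=3
  Position 13 ('c'): new char, reset run to 1
Longest run: 'c' with length 3

3


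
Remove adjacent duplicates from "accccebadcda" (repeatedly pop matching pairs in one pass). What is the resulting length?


Input: accccebadcda
Stack-based adjacent duplicate removal:
  Read 'a': push. Stack: a
  Read 'c': push. Stack: ac
  Read 'c': matches stack top 'c' => pop. Stack: a
  Read 'c': push. Stack: ac
  Read 'c': matches stack top 'c' => pop. Stack: a
  Read 'e': push. Stack: ae
  Read 'b': push. Stack: aeb
  Read 'a': push. Stack: aeba
  Read 'd': push. Stack: aebad
  Read 'c': push. Stack: aebadc
  Read 'd': push. Stack: aebadcd
  Read 'a': push. Stack: aebadcda
Final stack: "aebadcda" (length 8)

8


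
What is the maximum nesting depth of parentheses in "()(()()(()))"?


Input: "()(()()(()))"
Tracking depth:
  Position 0 '(': depth becomes 1
  Position 1 ')': depth becomes 0
  Position 2 '(': depth becomes 1
  Position 3 '(': depth becomes 2
  Position 4 ')': depth becomes 1
  Position 5 '(': depth becomes 2
  Position 6 ')': depth becomes 1
  Position 7 '(': depth becomes 2
  Position 8 '(': depth becomes 3
  Position 9 ')': depth becomes 2
  Position 10 ')': depth becomes 1
  Position 11 ')': depth becomes 0
Maximum depth reached: 3

3


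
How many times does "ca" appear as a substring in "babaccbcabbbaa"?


Searching for "ca" in "babaccbcabbbaa"
Scanning each position:
  Position 0: "ba" => no
  Position 1: "ab" => no
  Position 2: "ba" => no
  Position 3: "ac" => no
  Position 4: "cc" => no
  Position 5: "cb" => no
  Position 6: "bc" => no
  Position 7: "ca" => MATCH
  Position 8: "ab" => no
  Position 9: "bb" => no
  Position 10: "bb" => no
  Position 11: "ba" => no
  Position 12: "aa" => no
Total occurrences: 1

1


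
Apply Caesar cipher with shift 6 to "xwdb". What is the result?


Caesar cipher: shift "xwdb" by 6
  'x' (pos 23) + 6 = pos 3 = 'd'
  'w' (pos 22) + 6 = pos 2 = 'c'
  'd' (pos 3) + 6 = pos 9 = 'j'
  'b' (pos 1) + 6 = pos 7 = 'h'
Result: dcjh

dcjh


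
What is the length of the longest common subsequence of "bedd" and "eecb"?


LCS of "bedd" and "eecb"
DP table:
           e    e    c    b
      0    0    0    0    0
  b   0    0    0    0    1
  e   0    1    1    1    1
  d   0    1    1    1    1
  d   0    1    1    1    1
LCS length = dp[4][4] = 1

1


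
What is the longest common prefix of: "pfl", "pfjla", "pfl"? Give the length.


Words: pfl, pfjla, pfl
  Position 0: all 'p' => match
  Position 1: all 'f' => match
  Position 2: ('l', 'j', 'l') => mismatch, stop
LCP = "pf" (length 2)

2


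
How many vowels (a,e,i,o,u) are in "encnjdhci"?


Input: encnjdhci
Checking each character:
  'e' at position 0: vowel (running total: 1)
  'n' at position 1: consonant
  'c' at position 2: consonant
  'n' at position 3: consonant
  'j' at position 4: consonant
  'd' at position 5: consonant
  'h' at position 6: consonant
  'c' at position 7: consonant
  'i' at position 8: vowel (running total: 2)
Total vowels: 2

2


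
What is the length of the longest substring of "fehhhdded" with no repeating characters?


Input: "fehhhdded"
Sliding window (track last position of each char):
  Position 0 ('f'): window [0,0] length 1 -- new best
  Position 1 ('e'): window [0,1] length 2 -- new best
  Position 2 ('h'): window [0,2] length 3 -- new best
  Position 3 ('h'): repeat (last at 2), move window start to 3
  Position 3 ('h'): window [3,3] length 1
  Position 4 ('h'): repeat (last at 3), move window start to 4
  Position 4 ('h'): window [4,4] length 1
  Position 5 ('d'): window [4,5] length 2
  Position 6 ('d'): repeat (last at 5), move window start to 6
  Position 6 ('d'): window [6,6] length 1
  Position 7 ('e'): window [6,7] length 2
  Position 8 ('d'): repeat (last at 6), move window start to 7
  Position 8 ('d'): window [7,8] length 2
Longest substring with no repeats: "feh" with length 3

3


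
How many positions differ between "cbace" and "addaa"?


Comparing "cbace" and "addaa" position by position:
  Position 0: 'c' vs 'a' => DIFFER
  Position 1: 'b' vs 'd' => DIFFER
  Position 2: 'a' vs 'd' => DIFFER
  Position 3: 'c' vs 'a' => DIFFER
  Position 4: 'e' vs 'a' => DIFFER
Positions that differ: 5

5


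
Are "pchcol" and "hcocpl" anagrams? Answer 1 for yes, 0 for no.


Strings: "pchcol", "hcocpl"
Sorted first:  cchlop
Sorted second: cchlop
Sorted forms match => anagrams

1


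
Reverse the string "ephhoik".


Input: ephhoik
Reading characters right to left:
  Position 6: 'k'
  Position 5: 'i'
  Position 4: 'o'
  Position 3: 'h'
  Position 2: 'h'
  Position 1: 'p'
  Position 0: 'e'
Reversed: kiohhpe

kiohhpe


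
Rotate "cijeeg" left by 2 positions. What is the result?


Input: "cijeeg", rotate left by 2
First 2 characters: "ci"
Remaining characters: "jeeg"
Concatenate remaining + first: "jeeg" + "ci" = "jeegci"

jeegci


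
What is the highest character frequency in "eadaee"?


Input: eadaee
Character counts:
  'a': 2
  'd': 1
  'e': 3
Maximum frequency: 3

3


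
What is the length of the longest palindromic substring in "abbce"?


Input: "abbce"
Checking substrings for palindromes:
  [1:3] "bb" (len 2) => palindrome
Longest palindromic substring: "bb" with length 2

2


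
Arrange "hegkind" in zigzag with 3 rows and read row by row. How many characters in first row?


Zigzag "hegkind" into 3 rows:
Placing characters:
  'h' => row 0
  'e' => row 1
  'g' => row 2
  'k' => row 1
  'i' => row 0
  'n' => row 1
  'd' => row 2
Rows:
  Row 0: "hi"
  Row 1: "ekn"
  Row 2: "gd"
First row length: 2

2


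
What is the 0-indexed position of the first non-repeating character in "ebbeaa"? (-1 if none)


Input: ebbeaa
Character frequencies:
  'a': 2
  'b': 2
  'e': 2
Scanning left to right for freq == 1:
  Position 0 ('e'): freq=2, skip
  Position 1 ('b'): freq=2, skip
  Position 2 ('b'): freq=2, skip
  Position 3 ('e'): freq=2, skip
  Position 4 ('a'): freq=2, skip
  Position 5 ('a'): freq=2, skip
  No unique character found => answer = -1

-1


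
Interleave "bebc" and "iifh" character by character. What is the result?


Interleaving "bebc" and "iifh":
  Position 0: 'b' from first, 'i' from second => "bi"
  Position 1: 'e' from first, 'i' from second => "ei"
  Position 2: 'b' from first, 'f' from second => "bf"
  Position 3: 'c' from first, 'h' from second => "ch"
Result: bieibfch

bieibfch
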